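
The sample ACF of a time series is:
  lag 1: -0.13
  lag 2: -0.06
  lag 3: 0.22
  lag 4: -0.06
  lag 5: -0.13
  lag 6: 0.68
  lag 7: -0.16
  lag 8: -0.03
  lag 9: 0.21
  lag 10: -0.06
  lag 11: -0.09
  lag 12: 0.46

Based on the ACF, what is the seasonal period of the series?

The largest autocorrelation is r_6 = 0.68, with a weaker echo at lag 12 (0.46); the remaining lags stay at or below 0.22.
The dominant spike at lag 6 indicates a seasonal period of 6.

6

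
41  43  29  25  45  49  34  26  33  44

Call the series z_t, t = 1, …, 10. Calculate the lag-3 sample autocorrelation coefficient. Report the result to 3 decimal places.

Mean z̄ = (41 + 43 + 29 + 25 + 45 + 49 + 34 + 26 + 33 + 44)/10 = 36.9000
Σ(z_t−z̄)(z_{t+3}−z̄) = (-48.7900) + (49.4100) + (-95.5900) + (34.5100) + (-88.2900) + (-47.1900) + (-20.5900) = -216.5300
Denominator Σ(z_t−z̄)² = 662.9000
r_3 = -216.5300 / 662.9000 = -0.327

-0.327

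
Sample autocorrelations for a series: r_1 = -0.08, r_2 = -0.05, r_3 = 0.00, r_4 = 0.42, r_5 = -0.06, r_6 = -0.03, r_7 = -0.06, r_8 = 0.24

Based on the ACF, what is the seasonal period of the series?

The largest autocorrelation is r_4 = 0.42, with a weaker echo at lag 8 (0.24); the remaining lags stay at or below 0.00.
The dominant spike at lag 4 indicates a seasonal period of 4.

4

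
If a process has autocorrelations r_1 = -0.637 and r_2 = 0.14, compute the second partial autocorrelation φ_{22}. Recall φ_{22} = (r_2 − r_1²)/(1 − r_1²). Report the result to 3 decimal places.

φ_{22} = (r_2 − r_1²) / (1 − r_1²)
r_1² = (-0.637)² = 0.405769
Numerator = 0.14 − 0.4058 = -0.2658; denominator = 1 − 0.4058 = 0.5942
φ_{22} = -0.2658 / 0.5942 = -0.447

-0.447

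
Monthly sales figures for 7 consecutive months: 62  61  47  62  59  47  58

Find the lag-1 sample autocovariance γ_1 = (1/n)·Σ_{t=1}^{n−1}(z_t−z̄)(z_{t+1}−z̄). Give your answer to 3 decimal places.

Mean z̄ = (62 + 61 + 47 + 62 + 59 + 47 + 58)/7 = 56.5714
Σ_{t=1}^{6}(z_t−z̄)(z_{t+1}−z̄) = -94.0408
γ_1 = -94.0408 / 7 = -13.434

-13.434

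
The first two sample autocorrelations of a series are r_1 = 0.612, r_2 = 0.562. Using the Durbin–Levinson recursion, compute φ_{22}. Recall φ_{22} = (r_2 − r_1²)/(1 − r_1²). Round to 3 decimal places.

0.300

φ_{22} = (r_2 − r_1²) / (1 − r_1²)
r_1² = (0.612)² = 0.374544
Numerator = 0.562 − 0.3745 = 0.1875; denominator = 1 − 0.3745 = 0.6255
φ_{22} = 0.1875 / 0.6255 = 0.300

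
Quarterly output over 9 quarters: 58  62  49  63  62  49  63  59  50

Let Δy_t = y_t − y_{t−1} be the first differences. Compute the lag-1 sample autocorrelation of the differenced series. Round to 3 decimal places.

First differences Δy: 4, -13, 14, -1, -13, 14, -4, -9
Mean of differences = -1.0000
Numerator Σ(Δy_t−Δȳ)(Δy_{t+1}−Δȳ) = -441.0000
Denominator Σ(Δy_t−Δȳ)² = 836.0000
r_1(Δy) = -441.0000 / 836.0000 = -0.528

-0.528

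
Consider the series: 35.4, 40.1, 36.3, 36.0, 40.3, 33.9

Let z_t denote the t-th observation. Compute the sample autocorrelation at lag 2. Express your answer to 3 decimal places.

-0.035

Mean z̄ = (35.4 + 40.1 + 36.3 + 36.0 + 40.3 + 33.9)/6 = 37.0000
Deviations from mean: -1.6000, 3.1000, -0.7000, -1.0000, 3.3000, -3.1000
Numerator Σ_{t=1}^{4}(z_t−z̄)(z_{t+2}−z̄) = -1.1900
Denominator Σ(z_t−z̄)² = 34.1600
r_2 = -1.1900 / 34.1600 = -0.035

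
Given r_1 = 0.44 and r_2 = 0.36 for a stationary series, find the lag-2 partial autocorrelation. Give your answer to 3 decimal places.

φ_{22} = (r_2 − r_1²) / (1 − r_1²)
r_1² = (0.44)² = 0.1936
Numerator = 0.36 − 0.1936 = 0.1664; denominator = 1 − 0.1936 = 0.8064
φ_{22} = 0.1664 / 0.8064 = 0.206

0.206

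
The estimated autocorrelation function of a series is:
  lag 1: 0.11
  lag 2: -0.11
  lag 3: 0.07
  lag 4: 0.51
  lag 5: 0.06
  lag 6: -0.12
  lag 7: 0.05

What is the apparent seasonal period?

The largest autocorrelation is r_4 = 0.51; the remaining lags stay at or below 0.11.
The dominant spike at lag 4 indicates a seasonal period of 4.

4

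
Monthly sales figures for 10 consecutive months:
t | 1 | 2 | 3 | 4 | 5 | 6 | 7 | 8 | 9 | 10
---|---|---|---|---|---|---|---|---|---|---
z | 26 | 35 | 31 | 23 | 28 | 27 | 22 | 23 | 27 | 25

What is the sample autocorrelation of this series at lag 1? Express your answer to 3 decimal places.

Mean z̄ = (26 + 35 + 31 + 23 + 28 + 27 + 22 + 23 + 27 + 25)/10 = 26.7000
Numerator Σ_{t=1}^{9}(z_t−z̄)(z_{t+1}−z̄) = 23.9100
Denominator Σ(z_t−z̄)² = 142.1000
r_1 = 23.9100 / 142.1000 = 0.168

0.168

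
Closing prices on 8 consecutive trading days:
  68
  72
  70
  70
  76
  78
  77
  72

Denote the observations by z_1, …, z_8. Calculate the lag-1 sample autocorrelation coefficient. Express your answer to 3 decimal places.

0.417

Mean z̄ = (68 + 72 + 70 + 70 + 76 + 78 + 77 + 72)/8 = 72.8750
Σ(z_t−z̄)(z_{t+1}−z̄) = (4.2656) + (2.5156) + (8.2656) + (-8.9844) + (16.0156) + (21.1406) + (-3.6094) = 39.6094
Denominator Σ(z_t−z̄)² = 94.8750
r_1 = 39.6094 / 94.8750 = 0.417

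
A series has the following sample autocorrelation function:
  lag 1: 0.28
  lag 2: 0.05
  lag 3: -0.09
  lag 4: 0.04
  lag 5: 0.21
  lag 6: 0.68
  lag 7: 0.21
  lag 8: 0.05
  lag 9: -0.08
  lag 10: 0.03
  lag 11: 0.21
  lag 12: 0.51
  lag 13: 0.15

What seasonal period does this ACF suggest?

6

The largest autocorrelation is r_6 = 0.68, with a weaker echo at lag 12 (0.51); the remaining lags stay at or below 0.28. The elevated value at lag 1 (0.28), dropping to 0.05 at lag 2, reflects decaying short-term dependence rather than seasonality.
The dominant spike at lag 6 indicates a seasonal period of 6.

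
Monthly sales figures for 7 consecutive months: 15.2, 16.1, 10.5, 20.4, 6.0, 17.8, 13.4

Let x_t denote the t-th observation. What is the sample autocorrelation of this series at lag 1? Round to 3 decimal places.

Mean x̄ = (15.2 + 16.1 + 10.5 + 20.4 + 6.0 + 17.8 + 13.4)/7 = 14.2000
Deviations from mean: 1.0000, 1.9000, -3.7000, 6.2000, -8.2000, 3.6000, -0.8000
Numerator Σ_{t=1}^{6}(x_t−x̄)(x_{t+1}−x̄) = -111.3100
Denominator Σ(x_t−x̄)² = 137.5800
r_1 = -111.3100 / 137.5800 = -0.809

-0.809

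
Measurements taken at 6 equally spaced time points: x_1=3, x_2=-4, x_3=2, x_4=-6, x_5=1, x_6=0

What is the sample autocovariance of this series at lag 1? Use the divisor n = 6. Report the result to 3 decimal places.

Mean x̄ = (3 − 4 + 2 − 6 + 1 + 0)/6 = -0.6667
Σ_{t=1}^{5}(x_t−x̄)(x_{t+1}−x̄) = -43.1111
γ_1 = -43.1111 / 6 = -7.185

-7.185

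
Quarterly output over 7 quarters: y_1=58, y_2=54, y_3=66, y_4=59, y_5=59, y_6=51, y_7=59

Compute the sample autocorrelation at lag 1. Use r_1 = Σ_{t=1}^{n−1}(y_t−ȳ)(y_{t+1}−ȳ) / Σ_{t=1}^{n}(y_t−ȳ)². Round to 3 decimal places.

-0.280

Mean ȳ = (58 + 54 + 66 + 59 + 59 + 51 + 59)/7 = 58.0000
Deviations from mean: 0.0000, -4.0000, 8.0000, 1.0000, 1.0000, -7.0000, 1.0000
Σ(y_t−ȳ)(y_{t+1}−ȳ) = (0.0000) + (-32.0000) + (8.0000) + (1.0000) + (-7.0000) + (-7.0000) = -37.0000
Denominator Σ(y_t−ȳ)² = 132.0000
r_1 = -37.0000 / 132.0000 = -0.280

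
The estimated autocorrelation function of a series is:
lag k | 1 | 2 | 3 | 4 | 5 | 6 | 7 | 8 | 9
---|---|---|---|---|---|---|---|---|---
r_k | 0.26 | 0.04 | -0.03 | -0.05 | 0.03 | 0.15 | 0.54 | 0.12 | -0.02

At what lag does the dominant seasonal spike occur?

The largest autocorrelation is r_7 = 0.54; the remaining lags stay at or below 0.26. The elevated value at lag 1 (0.26), dropping to 0.04 at lag 2, reflects decaying short-term dependence rather than seasonality.
The dominant spike at lag 7 indicates a seasonal period of 7.

7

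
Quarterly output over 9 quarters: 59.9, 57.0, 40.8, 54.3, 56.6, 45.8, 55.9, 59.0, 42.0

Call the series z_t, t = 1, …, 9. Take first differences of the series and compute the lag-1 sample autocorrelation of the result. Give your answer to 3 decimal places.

First differences Δz: -2.9, -16.2, 13.5, 2.3, -10.8, 10.1, 3.1, -17.0
Mean of differences = -2.2375
Numerator Σ(Δz_t−Δz̄)(Δz_{t+1}−Δz̄) = -296.5114
Denominator Σ(Δz_t−Δz̄)² = 935.5988
r_1(Δz) = -296.5114 / 935.5988 = -0.317

-0.317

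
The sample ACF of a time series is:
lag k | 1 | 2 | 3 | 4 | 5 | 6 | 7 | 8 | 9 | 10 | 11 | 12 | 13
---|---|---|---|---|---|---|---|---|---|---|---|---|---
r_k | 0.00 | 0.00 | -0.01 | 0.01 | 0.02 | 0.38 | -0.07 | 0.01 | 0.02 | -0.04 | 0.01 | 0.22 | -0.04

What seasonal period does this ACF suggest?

6

The largest autocorrelation is r_6 = 0.38, with a weaker echo at lag 12 (0.22); the remaining lags stay at or below 0.02.
The dominant spike at lag 6 indicates a seasonal period of 6.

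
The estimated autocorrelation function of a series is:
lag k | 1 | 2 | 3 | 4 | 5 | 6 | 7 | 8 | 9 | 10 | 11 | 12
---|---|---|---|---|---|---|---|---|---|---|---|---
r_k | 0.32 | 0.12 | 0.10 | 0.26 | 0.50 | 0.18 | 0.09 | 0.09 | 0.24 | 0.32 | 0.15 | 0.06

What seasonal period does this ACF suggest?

5

The largest autocorrelation is r_5 = 0.50; the remaining lags stay at or below 0.32. The elevated value at lag 1 (0.32), dropping to 0.12 at lag 2, reflects decaying short-term dependence rather than seasonality.
The dominant spike at lag 5 indicates a seasonal period of 5.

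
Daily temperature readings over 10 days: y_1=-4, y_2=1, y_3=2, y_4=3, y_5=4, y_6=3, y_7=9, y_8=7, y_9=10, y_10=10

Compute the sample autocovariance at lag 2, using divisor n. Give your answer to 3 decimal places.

Mean ȳ = (-4 + 1 + 2 + 3 + 4 + 3 + 9 + 7 + 10 + 10)/10 = 4.5000
Σ_{t=1}^{8}(y_t−ȳ)(y_{t+2}−ȳ) = 62.5000
γ_2 = 62.5000 / 10 = 6.250

6.250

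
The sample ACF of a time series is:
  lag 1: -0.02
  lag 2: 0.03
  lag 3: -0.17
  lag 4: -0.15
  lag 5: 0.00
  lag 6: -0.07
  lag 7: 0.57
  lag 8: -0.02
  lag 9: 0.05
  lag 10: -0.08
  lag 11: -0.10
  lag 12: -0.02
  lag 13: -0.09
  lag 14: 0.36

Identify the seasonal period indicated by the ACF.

The largest autocorrelation is r_7 = 0.57, with a weaker echo at lag 14 (0.36); the remaining lags stay at or below 0.05.
The dominant spike at lag 7 indicates a seasonal period of 7.

7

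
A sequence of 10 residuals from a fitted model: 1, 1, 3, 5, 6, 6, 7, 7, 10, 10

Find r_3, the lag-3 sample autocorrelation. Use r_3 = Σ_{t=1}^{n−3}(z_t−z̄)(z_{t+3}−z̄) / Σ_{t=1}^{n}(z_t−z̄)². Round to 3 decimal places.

Mean z̄ = (1 + 1 + 3 + 5 + 6 + 6 + 7 + 7 + 10 + 10)/10 = 5.6000
Σ(z_t−z̄)(z_{t+3}−z̄) = (2.7600) + (-1.8400) + (-1.0400) + (-0.8400) + (0.5600) + (1.7600) + (6.1600) = 7.5200
Denominator Σ(z_t−z̄)² = 92.4000
r_3 = 7.5200 / 92.4000 = 0.081

0.081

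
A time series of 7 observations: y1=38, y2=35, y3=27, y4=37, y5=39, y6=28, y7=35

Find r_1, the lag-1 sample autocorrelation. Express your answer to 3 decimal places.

Mean ȳ = (38 + 35 + 27 + 37 + 39 + 28 + 35)/7 = 34.1429
Σ(y_t−ȳ)(y_{t+1}−ȳ) = (3.3061) + (-6.1224) + (-20.4082) + (13.8776) + (-29.8367) + (-5.2653) = -44.4490
Denominator Σ(y_t−ȳ)² = 136.8571
r_1 = -44.4490 / 136.8571 = -0.325

-0.325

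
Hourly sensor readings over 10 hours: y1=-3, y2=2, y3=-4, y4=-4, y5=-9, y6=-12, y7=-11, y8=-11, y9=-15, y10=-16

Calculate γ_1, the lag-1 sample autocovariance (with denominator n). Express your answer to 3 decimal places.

20.391

Mean ȳ = (-3 + 2 − 4 − 4 − 9 − 12 − 11 − 11 − 15 − 16)/10 = -8.3000
Σ_{t=1}^{9}(y_t−ȳ)(y_{t+1}−ȳ) = 203.9100
γ_1 = 203.9100 / 10 = 20.391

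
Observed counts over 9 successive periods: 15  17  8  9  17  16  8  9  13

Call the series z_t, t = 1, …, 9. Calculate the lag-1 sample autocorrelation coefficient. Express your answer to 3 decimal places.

0.039

Mean z̄ = (15 + 17 + 8 + 9 + 17 + 16 + 8 + 9 + 13)/9 = 12.4444
Numerator Σ_{t=1}^{8}(z_t−z̄)(z_{t+1}−z̄) = 4.8025
Denominator Σ(z_t−z̄)² = 124.2222
r_1 = 4.8025 / 124.2222 = 0.039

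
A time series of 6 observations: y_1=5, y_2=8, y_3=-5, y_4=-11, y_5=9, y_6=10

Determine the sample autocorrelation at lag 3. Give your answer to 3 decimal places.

-0.146

Mean ȳ = (5 + 8 − 5 − 11 + 9 + 10)/6 = 2.6667
Σ(y_t−ȳ)(y_{t+3}−ȳ) = (-31.8889) + (33.7778) + (-56.2222) = -54.3333
Denominator Σ(y_t−ȳ)² = 373.3333
r_3 = -54.3333 / 373.3333 = -0.146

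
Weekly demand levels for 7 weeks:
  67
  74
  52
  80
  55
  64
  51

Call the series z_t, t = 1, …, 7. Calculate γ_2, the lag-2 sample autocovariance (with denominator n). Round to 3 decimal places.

Mean z̄ = (67 + 74 + 52 + 80 + 55 + 64 + 51)/7 = 63.2857
Deviations: 3.7143, 10.7143, -11.2857, 16.7143, -8.2857, 0.7143, -12.2857
Σ_{t=1}^{5}(z_t−z̄)(z_{t+2}−z̄) = 344.4082
γ_2 = 344.4082 / 7 = 49.201

49.201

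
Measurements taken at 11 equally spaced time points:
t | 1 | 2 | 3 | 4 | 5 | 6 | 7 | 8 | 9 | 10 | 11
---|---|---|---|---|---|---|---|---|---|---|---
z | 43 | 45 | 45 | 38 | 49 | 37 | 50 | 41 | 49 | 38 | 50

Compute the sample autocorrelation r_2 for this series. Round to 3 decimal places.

Mean z̄ = (43 + 45 + 45 + 38 + 49 + 37 + 50 + 41 + 49 + 38 + 50)/11 = 44.0909
Numerator Σ_{t=1}^{9}(z_t−z̄)(z_{t+2}−z̄) = 168.8926
Denominator Σ(z_t−z̄)² = 254.9091
r_2 = 168.8926 / 254.9091 = 0.663

0.663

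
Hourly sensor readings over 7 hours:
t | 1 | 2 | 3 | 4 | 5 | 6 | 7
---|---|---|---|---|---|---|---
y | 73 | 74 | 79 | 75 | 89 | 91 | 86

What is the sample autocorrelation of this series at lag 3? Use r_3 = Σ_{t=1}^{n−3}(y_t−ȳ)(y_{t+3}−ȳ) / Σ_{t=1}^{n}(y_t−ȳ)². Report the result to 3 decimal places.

-0.170

Mean ȳ = (73 + 74 + 79 + 75 + 89 + 91 + 86)/7 = 81.0000
Deviations from mean: -8.0000, -7.0000, -2.0000, -6.0000, 8.0000, 10.0000, 5.0000
Σ(y_t−ȳ)(y_{t+3}−ȳ) = (48.0000) + (-56.0000) + (-20.0000) + (-30.0000) = -58.0000
Denominator Σ(y_t−ȳ)² = 342.0000
r_3 = -58.0000 / 342.0000 = -0.170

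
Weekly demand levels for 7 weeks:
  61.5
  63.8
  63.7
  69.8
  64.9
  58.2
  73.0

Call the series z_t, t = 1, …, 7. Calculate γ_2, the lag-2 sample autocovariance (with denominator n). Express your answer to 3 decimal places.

-4.925

Mean z̄ = (61.5 + 63.8 + 63.7 + 69.8 + 64.9 + 58.2 + 73.0)/7 = 64.9857
Deviations: -3.4857, -1.1857, -1.2857, 4.8143, -0.0857, -6.7857, 8.0143
Σ_{t=1}^{5}(z_t−z̄)(z_{t+2}−z̄) = -34.4718
γ_2 = -34.4718 / 7 = -4.925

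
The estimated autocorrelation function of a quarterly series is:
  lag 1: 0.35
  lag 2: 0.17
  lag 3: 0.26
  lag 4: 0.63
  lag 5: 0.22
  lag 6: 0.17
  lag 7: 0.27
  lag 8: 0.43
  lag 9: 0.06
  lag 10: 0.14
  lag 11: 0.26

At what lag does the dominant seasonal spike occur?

4

The largest autocorrelation is r_4 = 0.63, with a weaker echo at lag 8 (0.43); the remaining lags stay at or below 0.35. The elevated value at lag 1 (0.35), dropping to 0.17 at lag 2, reflects decaying short-term dependence rather than seasonality.
The dominant spike at lag 4 indicates a seasonal period of 4.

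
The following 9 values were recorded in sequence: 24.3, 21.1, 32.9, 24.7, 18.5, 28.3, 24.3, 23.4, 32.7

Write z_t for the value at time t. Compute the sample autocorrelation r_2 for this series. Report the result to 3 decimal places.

Mean z̄ = (24.3 + 21.1 + 32.9 + 24.7 + 18.5 + 28.3 + 24.3 + 23.4 + 32.7)/9 = 25.5778
Σ(z_t−z̄)(z_{t+2}−z̄) = (-9.3562) + (3.9305) + (-51.8251) + (-2.3895) + (9.0438) + (-5.9284) + (-9.1006) = -65.6254
Denominator Σ(z_t−z̄)² = 190.6756
r_2 = -65.6254 / 190.6756 = -0.344

-0.344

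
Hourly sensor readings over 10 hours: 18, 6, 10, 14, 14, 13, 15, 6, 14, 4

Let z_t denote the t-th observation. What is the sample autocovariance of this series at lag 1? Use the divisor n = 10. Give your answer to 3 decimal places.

-6.776

Mean z̄ = (18 + 6 + 10 + 14 + 14 + 13 + 15 + 6 + 14 + 4)/10 = 11.4000
Σ_{t=1}^{9}(z_t−z̄)(z_{t+1}−z̄) = -67.7600
γ_1 = -67.7600 / 10 = -6.776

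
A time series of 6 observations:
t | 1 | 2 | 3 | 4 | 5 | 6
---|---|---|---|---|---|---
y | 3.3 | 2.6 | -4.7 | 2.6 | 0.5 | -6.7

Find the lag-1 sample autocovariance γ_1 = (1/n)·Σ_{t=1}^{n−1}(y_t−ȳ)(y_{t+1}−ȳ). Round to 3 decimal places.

-2.945

Mean ȳ = (3.3 + 2.6 − 4.7 + 2.6 + 0.5 − 6.7)/6 = -0.4000
Deviations: 3.7000, 3.0000, -4.3000, 3.0000, 0.9000, -6.3000
Σ_{t=1}^{5}(y_t−ȳ)(y_{t+1}−ȳ) = -17.6700
γ_1 = -17.6700 / 6 = -2.945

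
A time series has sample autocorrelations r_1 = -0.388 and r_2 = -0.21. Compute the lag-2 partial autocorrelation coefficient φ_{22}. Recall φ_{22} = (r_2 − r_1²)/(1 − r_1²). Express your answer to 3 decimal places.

-0.424

φ_{22} = (r_2 − r_1²) / (1 − r_1²)
r_1² = (-0.388)² = 0.150544
Numerator = -0.21 − 0.1505 = -0.3605; denominator = 1 − 0.1505 = 0.8495
φ_{22} = -0.3605 / 0.8495 = -0.424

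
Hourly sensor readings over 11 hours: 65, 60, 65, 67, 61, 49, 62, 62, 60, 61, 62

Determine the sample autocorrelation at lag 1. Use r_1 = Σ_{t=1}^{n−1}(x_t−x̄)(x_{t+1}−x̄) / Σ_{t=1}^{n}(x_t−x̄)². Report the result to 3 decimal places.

0.021

Mean x̄ = (65 + 60 + 65 + 67 + 61 + 49 + 62 + 62 + 60 + 61 + 62)/11 = 61.2727
Numerator Σ_{t=1}^{10}(x_t−x̄)(x_{t+1}−x̄) = 4.4711
Denominator Σ(x_t−x̄)² = 216.1818
r_1 = 4.4711 / 216.1818 = 0.021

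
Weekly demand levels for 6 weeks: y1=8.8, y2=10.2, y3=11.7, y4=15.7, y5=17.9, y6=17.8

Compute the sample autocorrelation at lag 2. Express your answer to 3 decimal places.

0.033

Mean ȳ = (8.8 + 10.2 + 11.7 + 15.7 + 17.9 + 17.8)/6 = 13.6833
Deviations from mean: -4.8833, -3.4833, -1.9833, 2.0167, 4.2167, 4.1167
Σ(y_t−ȳ)(y_{t+2}−ȳ) = (9.6853) + (-7.0247) + (-8.3631) + (8.3019) = 2.5994
Denominator Σ(y_t−ȳ)² = 78.7083
r_2 = 2.5994 / 78.7083 = 0.033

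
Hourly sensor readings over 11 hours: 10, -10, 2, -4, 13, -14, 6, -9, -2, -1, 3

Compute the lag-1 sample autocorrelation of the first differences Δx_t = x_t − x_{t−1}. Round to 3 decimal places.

-0.789

First differences Δx: -20, 12, -6, 17, -27, 20, -15, 7, 1, 4
Mean of differences = -0.7000
Numerator Σ(Δx_t−Δx̄)(Δx_{t+1}−Δx̄) = -1801.1900
Denominator Σ(Δx_t−Δx̄)² = 2284.1000
r_1(Δx) = -1801.1900 / 2284.1000 = -0.789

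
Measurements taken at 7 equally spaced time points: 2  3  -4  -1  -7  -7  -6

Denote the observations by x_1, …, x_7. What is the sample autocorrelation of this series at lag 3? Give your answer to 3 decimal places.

Mean x̄ = (2 + 3 − 4 − 1 − 7 − 7 − 6)/7 = -2.8571
Deviations from mean: 4.8571, 5.8571, -1.1429, 1.8571, -4.1429, -4.1429, -3.1429
Σ(x_t−x̄)(x_{t+3}−x̄) = (9.0204) + (-24.2653) + (4.7347) + (-5.8367) = -16.3469
Denominator Σ(x_t−x̄)² = 106.8571
r_3 = -16.3469 / 106.8571 = -0.153

-0.153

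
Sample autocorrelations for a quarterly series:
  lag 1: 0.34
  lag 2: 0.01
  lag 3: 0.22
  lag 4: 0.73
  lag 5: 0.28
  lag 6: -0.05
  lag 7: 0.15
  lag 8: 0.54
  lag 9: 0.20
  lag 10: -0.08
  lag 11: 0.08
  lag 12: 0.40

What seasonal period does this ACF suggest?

The largest autocorrelation is r_4 = 0.73, with weaker echoes at lags 8 (0.54) and 12 (0.40); the remaining lags stay at or below 0.34. The elevated value at lag 1 (0.34), dropping to 0.01 at lag 2, reflects decaying short-term dependence rather than seasonality.
The dominant spike at lag 4 indicates a seasonal period of 4.

4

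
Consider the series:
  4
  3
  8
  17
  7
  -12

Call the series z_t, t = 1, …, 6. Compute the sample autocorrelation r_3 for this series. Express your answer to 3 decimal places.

Mean z̄ = (4 + 3 + 8 + 17 + 7 − 12)/6 = 4.5000
Deviations from mean: -0.5000, -1.5000, 3.5000, 12.5000, 2.5000, -16.5000
Σ(z_t−z̄)(z_{t+3}−z̄) = (-6.2500) + (-3.7500) + (-57.7500) = -67.7500
Denominator Σ(z_t−z̄)² = 449.5000
r_3 = -67.7500 / 449.5000 = -0.151

-0.151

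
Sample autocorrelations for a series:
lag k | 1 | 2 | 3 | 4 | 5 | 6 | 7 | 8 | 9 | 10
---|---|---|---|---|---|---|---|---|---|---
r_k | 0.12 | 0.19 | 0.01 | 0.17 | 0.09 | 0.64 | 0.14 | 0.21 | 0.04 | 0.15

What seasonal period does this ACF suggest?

6

The largest autocorrelation is r_6 = 0.64; the remaining lags stay at or below 0.21.
The dominant spike at lag 6 indicates a seasonal period of 6.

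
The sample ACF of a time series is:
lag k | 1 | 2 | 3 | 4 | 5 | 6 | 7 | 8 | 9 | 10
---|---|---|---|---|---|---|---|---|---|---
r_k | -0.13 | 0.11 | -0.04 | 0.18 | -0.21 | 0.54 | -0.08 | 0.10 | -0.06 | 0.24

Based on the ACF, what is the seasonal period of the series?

The largest autocorrelation is r_6 = 0.54; the remaining lags stay at or below 0.24.
The dominant spike at lag 6 indicates a seasonal period of 6.

6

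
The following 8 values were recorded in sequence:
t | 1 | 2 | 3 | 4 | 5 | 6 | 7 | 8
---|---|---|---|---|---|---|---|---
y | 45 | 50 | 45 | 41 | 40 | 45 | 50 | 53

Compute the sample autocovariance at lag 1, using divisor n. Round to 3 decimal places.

Mean ȳ = (45 + 50 + 45 + 41 + 40 + 45 + 50 + 53)/8 = 46.1250
Σ_{t=1}^{7}(y_t−ȳ)(y_{t+1}−ȳ) = 57.6094
γ_1 = 57.6094 / 8 = 7.201

7.201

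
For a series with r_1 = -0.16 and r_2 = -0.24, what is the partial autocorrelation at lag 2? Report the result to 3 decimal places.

-0.273

φ_{22} = (r_2 − r_1²) / (1 − r_1²)
r_1² = (-0.16)² = 0.0256
Numerator = -0.24 − 0.0256 = -0.2656; denominator = 1 − 0.0256 = 0.9744
φ_{22} = -0.2656 / 0.9744 = -0.273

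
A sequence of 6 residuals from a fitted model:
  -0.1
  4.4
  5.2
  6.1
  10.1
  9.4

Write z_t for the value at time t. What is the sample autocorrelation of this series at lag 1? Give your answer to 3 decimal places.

Mean z̄ = (-0.1 + 4.4 + 5.2 + 6.1 + 10.1 + 9.4)/6 = 5.8500
Deviations from mean: -5.9500, -1.4500, -0.6500, 0.2500, 4.2500, 3.5500
Numerator Σ_{t=1}^{5}(z_t−z̄)(z_{t+1}−z̄) = 25.5575
Denominator Σ(z_t−z̄)² = 68.6550
r_1 = 25.5575 / 68.6550 = 0.372

0.372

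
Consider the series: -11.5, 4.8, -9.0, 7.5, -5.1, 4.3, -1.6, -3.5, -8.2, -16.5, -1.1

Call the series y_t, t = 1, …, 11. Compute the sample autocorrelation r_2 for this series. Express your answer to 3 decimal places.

0.379

Mean ȳ = (-11.5 + 4.8 − 9.0 + 7.5 − 5.1 + 4.3 − 1.6 − 3.5 − 8.2 − 16.5 − 1.1)/11 = -3.6273
Numerator Σ_{t=1}^{9}(y_t−ȳ)(y_{t+2}−ȳ) = 207.7503
Denominator Σ(y_t−ȳ)² = 547.8218
r_2 = 207.7503 / 547.8218 = 0.379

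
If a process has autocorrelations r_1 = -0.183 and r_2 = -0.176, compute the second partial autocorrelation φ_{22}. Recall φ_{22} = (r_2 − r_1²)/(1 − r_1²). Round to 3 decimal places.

-0.217

φ_{22} = (r_2 − r_1²) / (1 − r_1²)
r_1² = (-0.183)² = 0.033489
Numerator = -0.176 − 0.0335 = -0.2095; denominator = 1 − 0.0335 = 0.9665
φ_{22} = -0.2095 / 0.9665 = -0.217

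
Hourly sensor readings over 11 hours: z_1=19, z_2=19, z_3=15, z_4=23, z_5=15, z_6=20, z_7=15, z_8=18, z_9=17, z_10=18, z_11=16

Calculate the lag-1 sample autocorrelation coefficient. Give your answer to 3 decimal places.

-0.718

Mean z̄ = (19 + 19 + 15 + 23 + 15 + 20 + 15 + 18 + 17 + 18 + 16)/11 = 17.7273
Numerator Σ_{t=1}^{10}(z_t−z̄)(z_{t+1}−z̄) = -44.6198
Denominator Σ(z_t−z̄)² = 62.1818
r_1 = -44.6198 / 62.1818 = -0.718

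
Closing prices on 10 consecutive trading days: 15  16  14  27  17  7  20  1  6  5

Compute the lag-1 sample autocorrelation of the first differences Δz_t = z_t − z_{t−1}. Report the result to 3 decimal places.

First differences Δz: 1, -2, 13, -10, -10, 13, -19, 5, -1
Mean of differences = -1.1111
Numerator Σ(Δz_t−Δz̄)(Δz_{t+1}−Δz̄) = -547.3457
Denominator Σ(Δz_t−Δz̄)² = 918.8889
r_1(Δz) = -547.3457 / 918.8889 = -0.596

-0.596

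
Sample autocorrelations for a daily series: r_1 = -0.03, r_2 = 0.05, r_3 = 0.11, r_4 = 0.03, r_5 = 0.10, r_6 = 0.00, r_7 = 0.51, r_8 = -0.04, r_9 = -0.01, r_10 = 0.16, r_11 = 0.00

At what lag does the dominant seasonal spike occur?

7

The largest autocorrelation is r_7 = 0.51; the remaining lags stay at or below 0.16.
The dominant spike at lag 7 indicates a seasonal period of 7.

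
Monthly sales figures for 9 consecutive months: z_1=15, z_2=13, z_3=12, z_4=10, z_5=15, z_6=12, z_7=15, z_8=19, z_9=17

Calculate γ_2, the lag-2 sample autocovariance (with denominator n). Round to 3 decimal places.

Mean z̄ = (15 + 13 + 12 + 10 + 15 + 12 + 15 + 19 + 17)/9 = 14.2222
Σ_{t=1}^{7}(z_t−z̄)(z_{t+2}−z̄) = 3.2346
γ_2 = 3.2346 / 9 = 0.359

0.359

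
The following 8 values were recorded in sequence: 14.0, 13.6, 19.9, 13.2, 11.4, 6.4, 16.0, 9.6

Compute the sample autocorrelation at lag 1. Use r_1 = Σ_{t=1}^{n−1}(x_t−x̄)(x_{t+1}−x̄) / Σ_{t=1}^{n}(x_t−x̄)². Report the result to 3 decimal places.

Mean x̄ = (14.0 + 13.6 + 19.9 + 13.2 + 11.4 + 6.4 + 16.0 + 9.6)/8 = 13.0125
Numerator Σ_{t=1}^{7}(x_t−x̄)(x_{t+1}−x̄) = -13.6714
Denominator Σ(x_t−x̄)² = 115.6888
r_1 = -13.6714 / 115.6888 = -0.118

-0.118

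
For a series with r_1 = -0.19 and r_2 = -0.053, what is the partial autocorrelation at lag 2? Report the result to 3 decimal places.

-0.092

φ_{22} = (r_2 − r_1²) / (1 − r_1²)
r_1² = (-0.19)² = 0.0361
Numerator = -0.053 − 0.0361 = -0.0891; denominator = 1 − 0.0361 = 0.9639
φ_{22} = -0.0891 / 0.9639 = -0.092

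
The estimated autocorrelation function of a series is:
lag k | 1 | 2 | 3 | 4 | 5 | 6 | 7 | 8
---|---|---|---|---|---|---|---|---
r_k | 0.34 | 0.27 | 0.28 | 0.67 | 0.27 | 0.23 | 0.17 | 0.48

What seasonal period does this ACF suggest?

The largest autocorrelation is r_4 = 0.67, with a weaker echo at lag 8 (0.48); the remaining lags stay at or below 0.34. The elevated value at lag 1 (0.34), dropping to 0.27 at lag 2, reflects decaying short-term dependence rather than seasonality.
The dominant spike at lag 4 indicates a seasonal period of 4.

4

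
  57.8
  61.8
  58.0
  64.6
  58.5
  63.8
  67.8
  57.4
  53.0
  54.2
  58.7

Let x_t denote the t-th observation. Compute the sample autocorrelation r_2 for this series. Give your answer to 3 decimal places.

Mean x̄ = (57.8 + 61.8 + 58.0 + 64.6 + 58.5 + 63.8 + 67.8 + 57.4 + 53.0 + 54.2 + 58.7)/11 = 59.6000
Numerator Σ_{t=1}^{9}(x_t−x̄)(x_{t+2}−x̄) = -17.9200
Denominator Σ(x_t−x̄)² = 200.1000
r_2 = -17.9200 / 200.1000 = -0.090

-0.090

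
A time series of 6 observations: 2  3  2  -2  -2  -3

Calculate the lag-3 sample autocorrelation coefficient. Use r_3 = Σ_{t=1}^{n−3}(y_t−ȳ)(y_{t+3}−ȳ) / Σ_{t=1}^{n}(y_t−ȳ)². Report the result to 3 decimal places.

Mean ȳ = (2 + 3 + 2 − 2 − 2 − 3)/6 = 0.0000
Numerator Σ_{t=1}^{3}(y_t−ȳ)(y_{t+3}−ȳ) = -16.0000
Denominator Σ(y_t−ȳ)² = 34.0000
r_3 = -16.0000 / 34.0000 = -0.471

-0.471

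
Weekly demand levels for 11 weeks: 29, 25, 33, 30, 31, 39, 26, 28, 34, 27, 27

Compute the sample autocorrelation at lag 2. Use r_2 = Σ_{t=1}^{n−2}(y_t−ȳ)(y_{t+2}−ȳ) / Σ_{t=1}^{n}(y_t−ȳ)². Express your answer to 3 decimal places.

-0.252

Mean ȳ = (29 + 25 + 33 + 30 + 31 + 39 + 26 + 28 + 34 + 27 + 27)/11 = 29.9091
Numerator Σ_{t=1}^{9}(y_t−ȳ)(y_{t+2}−ȳ) = -43.0165
Denominator Σ(y_t−ȳ)² = 170.9091
r_2 = -43.0165 / 170.9091 = -0.252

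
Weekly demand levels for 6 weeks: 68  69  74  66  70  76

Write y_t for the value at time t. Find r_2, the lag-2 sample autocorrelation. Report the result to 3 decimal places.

Mean ȳ = (68 + 69 + 74 + 66 + 70 + 76)/6 = 70.5000
Deviations from mean: -2.5000, -1.5000, 3.5000, -4.5000, -0.5000, 5.5000
Σ(y_t−ȳ)(y_{t+2}−ȳ) = (-8.7500) + (6.7500) + (-1.7500) + (-24.7500) = -28.5000
Denominator Σ(y_t−ȳ)² = 71.5000
r_2 = -28.5000 / 71.5000 = -0.399

-0.399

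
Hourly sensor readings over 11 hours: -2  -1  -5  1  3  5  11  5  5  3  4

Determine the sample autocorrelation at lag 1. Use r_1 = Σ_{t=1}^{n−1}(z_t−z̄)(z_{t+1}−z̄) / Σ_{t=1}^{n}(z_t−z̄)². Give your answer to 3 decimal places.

Mean z̄ = (-2 − 1 − 5 + 1 + 3 + 5 + 11 + 5 + 5 + 3 + 4)/11 = 2.6364
Numerator Σ_{t=1}^{10}(z_t−z̄)(z_{t+1}−z̄) = 103.8678
Denominator Σ(z_t−z̄)² = 184.5455
r_1 = 103.8678 / 184.5455 = 0.563

0.563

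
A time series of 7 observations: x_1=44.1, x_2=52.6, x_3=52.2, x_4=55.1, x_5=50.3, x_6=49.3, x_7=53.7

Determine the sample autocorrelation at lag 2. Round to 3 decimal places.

-0.147

Mean x̄ = (44.1 + 52.6 + 52.2 + 55.1 + 50.3 + 49.3 + 53.7)/7 = 51.0429
Deviations from mean: -6.9429, 1.5571, 1.1571, 4.0571, -0.7429, -1.7429, 2.6571
Σ(x_t−x̄)(x_{t+2}−x̄) = (-8.0339) + (6.3176) + (-0.8596) + (-7.0710) + (-1.9739) = -11.6208
Denominator Σ(x_t−x̄)² = 79.0771
r_2 = -11.6208 / 79.0771 = -0.147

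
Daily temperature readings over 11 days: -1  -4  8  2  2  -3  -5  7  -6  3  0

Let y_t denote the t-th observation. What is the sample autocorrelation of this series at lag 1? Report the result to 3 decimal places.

Mean ȳ = (-1 − 4 + 8 + 2 + 2 − 3 − 5 + 7 − 6 + 3 + 0)/11 = 0.2727
Numerator Σ_{t=1}^{10}(y_t−ȳ)(y_{t+1}−ȳ) = -95.1653
Denominator Σ(y_t−ȳ)² = 216.1818
r_1 = -95.1653 / 216.1818 = -0.440

-0.440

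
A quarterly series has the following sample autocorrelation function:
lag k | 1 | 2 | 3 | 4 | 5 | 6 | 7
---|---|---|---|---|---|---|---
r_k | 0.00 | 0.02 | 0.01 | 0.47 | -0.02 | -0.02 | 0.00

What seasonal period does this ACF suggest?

4

The largest autocorrelation is r_4 = 0.47; the remaining lags stay at or below 0.02.
The dominant spike at lag 4 indicates a seasonal period of 4.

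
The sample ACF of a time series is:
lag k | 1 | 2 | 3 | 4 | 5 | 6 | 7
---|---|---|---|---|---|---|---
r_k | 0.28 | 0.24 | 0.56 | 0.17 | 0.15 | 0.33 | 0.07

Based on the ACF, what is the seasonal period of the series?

The largest autocorrelation is r_3 = 0.56, with a weaker echo at lag 6 (0.33); the remaining lags stay at or below 0.28. The elevated value at lag 1 (0.28), dropping to 0.24 at lag 2, reflects decaying short-term dependence rather than seasonality.
The dominant spike at lag 3 indicates a seasonal period of 3.

3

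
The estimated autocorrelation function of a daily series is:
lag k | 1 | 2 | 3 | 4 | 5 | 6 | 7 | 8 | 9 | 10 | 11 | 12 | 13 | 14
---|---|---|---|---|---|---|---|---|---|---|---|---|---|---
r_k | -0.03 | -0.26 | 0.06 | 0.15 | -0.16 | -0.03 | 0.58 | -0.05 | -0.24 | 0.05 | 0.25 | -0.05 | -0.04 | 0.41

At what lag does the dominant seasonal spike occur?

7

The largest autocorrelation is r_7 = 0.58, with a weaker echo at lag 14 (0.41); the remaining lags stay at or below 0.25.
The dominant spike at lag 7 indicates a seasonal period of 7.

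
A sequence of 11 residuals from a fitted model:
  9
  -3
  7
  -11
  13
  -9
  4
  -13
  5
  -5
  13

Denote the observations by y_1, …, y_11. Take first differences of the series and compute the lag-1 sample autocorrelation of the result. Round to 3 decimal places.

First differences Δy: -12, 10, -18, 24, -22, 13, -17, 18, -10, 18
Mean of differences = 0.4000
Numerator Σ(Δy_t−Δȳ)(Δy_{t+1}−Δȳ) = -2432.3600
Denominator Σ(Δy_t−Δȳ)² = 2832.4000
r_1(Δy) = -2432.3600 / 2832.4000 = -0.859

-0.859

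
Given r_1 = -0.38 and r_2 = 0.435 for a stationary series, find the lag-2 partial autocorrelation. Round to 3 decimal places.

0.340

φ_{22} = (r_2 − r_1²) / (1 − r_1²)
r_1² = (-0.38)² = 0.1444
Numerator = 0.435 − 0.1444 = 0.2906; denominator = 1 − 0.1444 = 0.8556
φ_{22} = 0.2906 / 0.8556 = 0.340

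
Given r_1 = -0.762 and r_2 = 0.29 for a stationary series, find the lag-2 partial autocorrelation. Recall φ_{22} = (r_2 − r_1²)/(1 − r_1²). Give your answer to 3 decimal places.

-0.693

φ_{22} = (r_2 − r_1²) / (1 − r_1²)
r_1² = (-0.762)² = 0.580644
Numerator = 0.29 − 0.5806 = -0.2906; denominator = 1 − 0.5806 = 0.4194
φ_{22} = -0.2906 / 0.4194 = -0.693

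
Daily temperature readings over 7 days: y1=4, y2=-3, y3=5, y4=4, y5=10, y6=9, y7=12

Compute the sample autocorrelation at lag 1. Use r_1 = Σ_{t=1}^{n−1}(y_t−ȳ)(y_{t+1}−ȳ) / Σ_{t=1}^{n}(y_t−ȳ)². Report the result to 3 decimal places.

Mean ȳ = (4 − 3 + 5 + 4 + 10 + 9 + 12)/7 = 5.8571
Deviations from mean: -1.8571, -8.8571, -0.8571, -1.8571, 4.1429, 3.1429, 6.1429
Numerator Σ_{t=1}^{6}(y_t−ȳ)(y_{t+1}−ȳ) = 50.2653
Denominator Σ(y_t−ȳ)² = 150.8571
r_1 = 50.2653 / 150.8571 = 0.333

0.333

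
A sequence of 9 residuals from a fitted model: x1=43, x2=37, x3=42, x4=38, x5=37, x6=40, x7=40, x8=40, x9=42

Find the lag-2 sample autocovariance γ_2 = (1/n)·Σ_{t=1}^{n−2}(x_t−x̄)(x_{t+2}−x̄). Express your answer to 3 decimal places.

Mean x̄ = (43 + 37 + 42 + 38 + 37 + 40 + 40 + 40 + 42)/9 = 39.8889
Σ_{t=1}^{7}(x_t−x̄)(x_{t+2}−x̄) = 5.6420
γ_2 = 5.6420 / 9 = 0.627

0.627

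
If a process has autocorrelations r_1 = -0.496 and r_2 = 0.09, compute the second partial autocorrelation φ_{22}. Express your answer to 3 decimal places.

φ_{22} = (r_2 − r_1²) / (1 − r_1²)
r_1² = (-0.496)² = 0.246016
Numerator = 0.09 − 0.2460 = -0.1560; denominator = 1 − 0.2460 = 0.7540
φ_{22} = -0.1560 / 0.7540 = -0.207

-0.207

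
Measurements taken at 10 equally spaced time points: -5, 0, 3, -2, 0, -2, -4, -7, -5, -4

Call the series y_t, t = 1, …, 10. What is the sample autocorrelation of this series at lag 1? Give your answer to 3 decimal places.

0.423

Mean ȳ = (-5 + 0 + 3 − 2 + 0 − 2 − 4 − 7 − 5 − 4)/10 = -2.6000
Numerator Σ_{t=1}^{9}(y_t−ȳ)(y_{t+1}−ȳ) = 34.0400
Denominator Σ(y_t−ȳ)² = 80.4000
r_1 = 34.0400 / 80.4000 = 0.423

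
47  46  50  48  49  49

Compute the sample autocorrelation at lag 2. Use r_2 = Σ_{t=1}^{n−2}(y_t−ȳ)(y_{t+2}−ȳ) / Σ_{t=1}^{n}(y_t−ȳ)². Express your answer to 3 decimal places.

-0.036

Mean ȳ = (47 + 46 + 50 + 48 + 49 + 49)/6 = 48.1667
Deviations from mean: -1.1667, -2.1667, 1.8333, -0.1667, 0.8333, 0.8333
Σ(y_t−ȳ)(y_{t+2}−ȳ) = (-2.1389) + (0.3611) + (1.5278) + (-0.1389) = -0.3889
Denominator Σ(y_t−ȳ)² = 10.8333
r_2 = -0.3889 / 10.8333 = -0.036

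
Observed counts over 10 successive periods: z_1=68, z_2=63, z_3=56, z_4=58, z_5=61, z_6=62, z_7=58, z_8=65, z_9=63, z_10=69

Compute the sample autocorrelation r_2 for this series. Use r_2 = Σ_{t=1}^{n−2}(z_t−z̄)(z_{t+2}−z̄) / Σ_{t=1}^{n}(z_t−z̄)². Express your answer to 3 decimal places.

-0.058

Mean z̄ = (68 + 63 + 56 + 58 + 61 + 62 + 58 + 65 + 63 + 69)/10 = 62.3000
Numerator Σ_{t=1}^{8}(z_t−z̄)(z_{t+2}−z̄) = -9.5800
Denominator Σ(z_t−z̄)² = 164.1000
r_2 = -9.5800 / 164.1000 = -0.058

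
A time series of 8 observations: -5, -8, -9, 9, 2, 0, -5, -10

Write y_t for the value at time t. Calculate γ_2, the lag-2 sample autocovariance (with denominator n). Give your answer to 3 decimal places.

-8.703

Mean ȳ = (-5 − 8 − 9 + 9 + 2 + 0 − 5 − 10)/8 = -3.2500
Σ_{t=1}^{6}(y_t−ȳ)(y_{t+2}−ȳ) = -69.6250
γ_2 = -69.6250 / 8 = -8.703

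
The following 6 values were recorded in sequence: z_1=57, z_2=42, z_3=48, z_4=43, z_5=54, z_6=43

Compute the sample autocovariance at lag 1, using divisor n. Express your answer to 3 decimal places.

Mean z̄ = (57 + 42 + 48 + 43 + 54 + 43)/6 = 47.8333
Deviations: 9.1667, -5.8333, 0.1667, -4.8333, 6.1667, -4.8333
Σ_{t=1}^{5}(z_t−z̄)(z_{t+1}−z̄) = -114.8611
γ_1 = -114.8611 / 6 = -19.144

-19.144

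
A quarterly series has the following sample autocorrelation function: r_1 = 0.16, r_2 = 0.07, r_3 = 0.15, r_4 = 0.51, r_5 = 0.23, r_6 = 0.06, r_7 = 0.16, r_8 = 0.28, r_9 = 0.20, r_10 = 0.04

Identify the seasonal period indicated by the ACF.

4

The largest autocorrelation is r_4 = 0.51, with a weaker echo at lag 8 (0.28); the remaining lags stay at or below 0.23.
The dominant spike at lag 4 indicates a seasonal period of 4.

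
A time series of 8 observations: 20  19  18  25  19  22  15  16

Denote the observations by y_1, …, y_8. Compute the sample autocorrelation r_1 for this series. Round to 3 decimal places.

-0.099

Mean ȳ = (20 + 19 + 18 + 25 + 19 + 22 + 15 + 16)/8 = 19.2500
Deviations from mean: 0.7500, -0.2500, -1.2500, 5.7500, -0.2500, 2.7500, -4.2500, -3.2500
Σ(y_t−ȳ)(y_{t+1}−ȳ) = (-0.1875) + (0.3125) + (-7.1875) + (-1.4375) + (-0.6875) + (-11.6875) + (13.8125) = -7.0625
Denominator Σ(y_t−ȳ)² = 71.5000
r_1 = -7.0625 / 71.5000 = -0.099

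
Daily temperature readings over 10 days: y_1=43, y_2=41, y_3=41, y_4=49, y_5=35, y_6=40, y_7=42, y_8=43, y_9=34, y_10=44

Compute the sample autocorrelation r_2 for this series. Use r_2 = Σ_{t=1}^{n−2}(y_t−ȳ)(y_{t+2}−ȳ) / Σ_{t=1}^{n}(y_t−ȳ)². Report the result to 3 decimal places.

-0.107

Mean ȳ = (43 + 41 + 41 + 49 + 35 + 40 + 42 + 43 + 34 + 44)/10 = 41.2000
Numerator Σ_{t=1}^{8}(y_t−ȳ)(y_{t+2}−ȳ) = -17.8800
Denominator Σ(y_t−ȳ)² = 167.6000
r_2 = -17.8800 / 167.6000 = -0.107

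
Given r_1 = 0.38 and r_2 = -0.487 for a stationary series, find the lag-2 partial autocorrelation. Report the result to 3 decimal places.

φ_{22} = (r_2 − r_1²) / (1 − r_1²)
r_1² = (0.38)² = 0.1444
Numerator = -0.487 − 0.1444 = -0.6314; denominator = 1 − 0.1444 = 0.8556
φ_{22} = -0.6314 / 0.8556 = -0.738

-0.738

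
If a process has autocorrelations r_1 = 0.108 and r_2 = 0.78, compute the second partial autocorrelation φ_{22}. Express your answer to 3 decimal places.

φ_{22} = (r_2 − r_1²) / (1 − r_1²)
r_1² = (0.108)² = 0.011664
Numerator = 0.78 − 0.0117 = 0.7683; denominator = 1 − 0.0117 = 0.9883
φ_{22} = 0.7683 / 0.9883 = 0.777

0.777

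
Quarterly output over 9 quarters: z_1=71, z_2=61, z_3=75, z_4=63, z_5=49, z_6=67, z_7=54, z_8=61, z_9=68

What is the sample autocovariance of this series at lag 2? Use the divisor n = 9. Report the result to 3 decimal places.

0.273

Mean z̄ = (71 + 61 + 75 + 63 + 49 + 67 + 54 + 61 + 68)/9 = 63.2222
Σ_{t=1}^{7}(z_t−z̄)(z_{t+2}−z̄) = 2.4568
γ_2 = 2.4568 / 9 = 0.273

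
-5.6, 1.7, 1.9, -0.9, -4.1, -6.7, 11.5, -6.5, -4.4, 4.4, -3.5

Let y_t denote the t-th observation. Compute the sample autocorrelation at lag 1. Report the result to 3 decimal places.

-0.447

Mean ȳ = (-5.6 + 1.7 + 1.9 − 0.9 − 4.1 − 6.7 + 11.5 − 6.5 − 4.4 + 4.4 − 3.5)/11 = -1.1091
Numerator Σ_{t=1}^{10}(y_t−ȳ)(y_{t+1}−ȳ) = -139.4683
Denominator Σ(y_t−ȳ)² = 312.3091
r_1 = -139.4683 / 312.3091 = -0.447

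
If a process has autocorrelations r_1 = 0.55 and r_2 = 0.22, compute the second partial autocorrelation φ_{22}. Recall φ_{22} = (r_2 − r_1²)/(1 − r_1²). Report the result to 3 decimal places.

-0.118

φ_{22} = (r_2 − r_1²) / (1 − r_1²)
r_1² = (0.55)² = 0.3025
Numerator = 0.22 − 0.3025 = -0.0825; denominator = 1 − 0.3025 = 0.6975
φ_{22} = -0.0825 / 0.6975 = -0.118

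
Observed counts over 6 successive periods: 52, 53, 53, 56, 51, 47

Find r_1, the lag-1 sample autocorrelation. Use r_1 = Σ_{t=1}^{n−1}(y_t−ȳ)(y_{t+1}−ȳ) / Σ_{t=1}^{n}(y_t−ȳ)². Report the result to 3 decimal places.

0.136

Mean ȳ = (52 + 53 + 53 + 56 + 51 + 47)/6 = 52.0000
Deviations from mean: 0.0000, 1.0000, 1.0000, 4.0000, -1.0000, -5.0000
Σ(y_t−ȳ)(y_{t+1}−ȳ) = (0.0000) + (1.0000) + (4.0000) + (-4.0000) + (5.0000) = 6.0000
Denominator Σ(y_t−ȳ)² = 44.0000
r_1 = 6.0000 / 44.0000 = 0.136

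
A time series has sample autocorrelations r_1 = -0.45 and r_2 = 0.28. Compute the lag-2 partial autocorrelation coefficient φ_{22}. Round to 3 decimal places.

0.097

φ_{22} = (r_2 − r_1²) / (1 − r_1²)
r_1² = (-0.45)² = 0.2025
Numerator = 0.28 − 0.2025 = 0.0775; denominator = 1 − 0.2025 = 0.7975
φ_{22} = 0.0775 / 0.7975 = 0.097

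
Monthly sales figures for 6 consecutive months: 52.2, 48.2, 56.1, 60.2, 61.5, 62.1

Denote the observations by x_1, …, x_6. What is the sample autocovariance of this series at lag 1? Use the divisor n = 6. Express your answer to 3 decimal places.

13.997

Mean x̄ = (52.2 + 48.2 + 56.1 + 60.2 + 61.5 + 62.1)/6 = 56.7167
Σ_{t=1}^{5}(x_t−x̄)(x_{t+1}−x̄) = 83.9831
γ_1 = 83.9831 / 6 = 13.997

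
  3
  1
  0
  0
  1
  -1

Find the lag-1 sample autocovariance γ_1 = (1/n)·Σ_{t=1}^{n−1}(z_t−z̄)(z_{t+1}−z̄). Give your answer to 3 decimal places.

Mean z̄ = (3 + 1 + 0 + 0 + 1 − 1)/6 = 0.6667
Σ_{t=1}^{5}(z_t−z̄)(z_{t+1}−z̄) = 0.2222
γ_1 = 0.2222 / 6 = 0.037

0.037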